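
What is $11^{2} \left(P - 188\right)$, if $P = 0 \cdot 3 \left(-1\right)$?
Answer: $-22748$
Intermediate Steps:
$P = 0$ ($P = 0 \left(-1\right) = 0$)
$11^{2} \left(P - 188\right) = 11^{2} \left(0 - 188\right) = 121 \left(0 - 188\right) = 121 \left(-188\right) = -22748$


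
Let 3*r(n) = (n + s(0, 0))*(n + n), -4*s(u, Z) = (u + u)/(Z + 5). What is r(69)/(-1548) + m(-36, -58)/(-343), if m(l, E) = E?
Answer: -166483/88494 ≈ -1.8813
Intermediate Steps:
s(u, Z) = -u/(2*(5 + Z)) (s(u, Z) = -(u + u)/(4*(Z + 5)) = -2*u/(4*(5 + Z)) = -u/(2*(5 + Z)))
r(n) = 2*n²/3 (r(n) = ((n - 1*0/(10 + 2*0))*(n + n))/3 = ((n - 1*0/(10 + 0))*(2*n))/3 = ((n - 1*0/10)*(2*n))/3 = ((n - 1*0*⅒)*(2*n))/3 = ((n + 0)*(2*n))/3 = (n*(2*n))/3 = (2*n²)/3 = 2*n²/3)
r(69)/(-1548) + m(-36, -58)/(-343) = ((⅔)*69²)/(-1548) - 58/(-343) = ((⅔)*4761)*(-1/1548) - 58*(-1/343) = 3174*(-1/1548) + 58/343 = -529/258 + 58/343 = -166483/88494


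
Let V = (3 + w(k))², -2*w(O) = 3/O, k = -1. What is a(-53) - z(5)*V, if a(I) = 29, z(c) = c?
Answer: -289/4 ≈ -72.250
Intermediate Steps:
w(O) = -3/(2*O)
V = 81/4 (V = (3 - 3/2/(-1))² = (3 - 3/2*(-1))² = (3 + 3/2)² = (9/2)² = 81/4 ≈ 20.250)
a(-53) - z(5)*V = 29 - 5*81/4 = 29 - 1*405/4 = 29 - 405/4 = -289/4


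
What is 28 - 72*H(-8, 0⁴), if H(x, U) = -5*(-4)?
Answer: -1412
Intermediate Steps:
H(x, U) = 20
28 - 72*H(-8, 0⁴) = 28 - 72*20 = 28 - 1440 = -1412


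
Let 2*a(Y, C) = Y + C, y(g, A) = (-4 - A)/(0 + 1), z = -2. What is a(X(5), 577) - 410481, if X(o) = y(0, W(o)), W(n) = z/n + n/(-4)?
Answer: -16407747/40 ≈ -4.1019e+5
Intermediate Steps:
W(n) = -2/n - n/4 (W(n) = -2/n + n/(-4) = -2/n + n*(-¼) = -2/n - n/4)
y(g, A) = -4 - A (y(g, A) = (-4 - A)/1 = (-4 - A)*1 = -4 - A)
X(o) = -4 + 2/o + o/4 (X(o) = -4 - (-2/o - o/4) = -4 + (2/o + o/4) = -4 + 2/o + o/4)
a(Y, C) = C/2 + Y/2 (a(Y, C) = (Y + C)/2 = (C + Y)/2 = C/2 + Y/2)
a(X(5), 577) - 410481 = ((½)*577 + (-4 + 2/5 + (¼)*5)/2) - 410481 = (577/2 + (-4 + 2*(⅕) + 5/4)/2) - 410481 = (577/2 + (-4 + ⅖ + 5/4)/2) - 410481 = (577/2 + (½)*(-47/20)) - 410481 = (577/2 - 47/40) - 410481 = 11493/40 - 410481 = -16407747/40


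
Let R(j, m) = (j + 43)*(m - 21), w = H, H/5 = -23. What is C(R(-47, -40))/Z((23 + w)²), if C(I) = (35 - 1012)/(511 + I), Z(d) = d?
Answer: -977/6390320 ≈ -0.00015289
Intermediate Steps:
H = -115 (H = 5*(-23) = -115)
w = -115
R(j, m) = (-21 + m)*(43 + j) (R(j, m) = (43 + j)*(-21 + m) = (-21 + m)*(43 + j))
C(I) = -977/(511 + I)
C(R(-47, -40))/Z((23 + w)²) = (-977/(511 + (-903 - 21*(-47) + 43*(-40) - 47*(-40))))/((23 - 115)²) = (-977/(511 + (-903 + 987 - 1720 + 1880)))/((-92)²) = -977/(511 + 244)/8464 = -977/755*(1/8464) = -977*1/755*(1/8464) = -977/755*1/8464 = -977/6390320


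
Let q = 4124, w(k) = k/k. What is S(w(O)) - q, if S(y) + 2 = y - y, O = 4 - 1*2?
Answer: -4126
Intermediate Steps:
O = 2 (O = 4 - 2 = 2)
w(k) = 1
S(y) = -2 (S(y) = -2 + (y - y) = -2 + 0 = -2)
S(w(O)) - q = -2 - 1*4124 = -2 - 4124 = -4126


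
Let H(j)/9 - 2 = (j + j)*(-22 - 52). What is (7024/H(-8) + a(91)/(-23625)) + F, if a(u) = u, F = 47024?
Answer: 94113967291/2001375 ≈ 47025.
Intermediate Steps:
H(j) = 18 - 1332*j (H(j) = 18 + 9*((j + j)*(-22 - 52)) = 18 + 9*((2*j)*(-74)) = 18 + 9*(-148*j) = 18 - 1332*j)
(7024/H(-8) + a(91)/(-23625)) + F = (7024/(18 - 1332*(-8)) + 91/(-23625)) + 47024 = (7024/(18 + 10656) + 91*(-1/23625)) + 47024 = (7024/10674 - 13/3375) + 47024 = (7024*(1/10674) - 13/3375) + 47024 = (3512/5337 - 13/3375) + 47024 = 1309291/2001375 + 47024 = 94113967291/2001375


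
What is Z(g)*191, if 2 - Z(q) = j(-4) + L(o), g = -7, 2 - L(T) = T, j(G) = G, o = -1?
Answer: 573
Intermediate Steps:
L(T) = 2 - T
Z(q) = 3 (Z(q) = 2 - (-4 + (2 - 1*(-1))) = 2 - (-4 + (2 + 1)) = 2 - (-4 + 3) = 2 - 1*(-1) = 2 + 1 = 3)
Z(g)*191 = 3*191 = 573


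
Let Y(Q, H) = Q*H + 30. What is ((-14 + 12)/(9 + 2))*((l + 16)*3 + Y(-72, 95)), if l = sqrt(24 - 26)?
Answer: 13524/11 - 6*I*sqrt(2)/11 ≈ 1229.5 - 0.77139*I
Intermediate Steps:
Y(Q, H) = 30 + H*Q (Y(Q, H) = H*Q + 30 = 30 + H*Q)
l = I*sqrt(2) (l = sqrt(-2) = I*sqrt(2) ≈ 1.4142*I)
((-14 + 12)/(9 + 2))*((l + 16)*3 + Y(-72, 95)) = ((-14 + 12)/(9 + 2))*((I*sqrt(2) + 16)*3 + (30 + 95*(-72))) = (-2/11)*((16 + I*sqrt(2))*3 + (30 - 6840)) = (-2*1/11)*((48 + 3*I*sqrt(2)) - 6810) = -2*(-6762 + 3*I*sqrt(2))/11 = 13524/11 - 6*I*sqrt(2)/11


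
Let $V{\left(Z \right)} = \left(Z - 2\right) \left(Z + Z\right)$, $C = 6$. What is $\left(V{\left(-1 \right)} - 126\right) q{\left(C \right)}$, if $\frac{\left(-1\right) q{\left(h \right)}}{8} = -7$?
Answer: $-6720$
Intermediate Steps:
$V{\left(Z \right)} = 2 Z \left(-2 + Z\right)$ ($V{\left(Z \right)} = \left(-2 + Z\right) 2 Z = 2 Z \left(-2 + Z\right)$)
$q{\left(h \right)} = 56$ ($q{\left(h \right)} = \left(-8\right) \left(-7\right) = 56$)
$\left(V{\left(-1 \right)} - 126\right) q{\left(C \right)} = \left(2 \left(-1\right) \left(-2 - 1\right) - 126\right) 56 = \left(2 \left(-1\right) \left(-3\right) - 126\right) 56 = \left(6 - 126\right) 56 = \left(-120\right) 56 = -6720$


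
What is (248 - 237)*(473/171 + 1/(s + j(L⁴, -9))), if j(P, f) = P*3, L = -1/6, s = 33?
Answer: 74991763/2437947 ≈ 30.760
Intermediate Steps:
L = -⅙ (L = -1*⅙ = -⅙ ≈ -0.16667)
j(P, f) = 3*P
(248 - 237)*(473/171 + 1/(s + j(L⁴, -9))) = (248 - 237)*(473/171 + 1/(33 + 3*(-⅙)⁴)) = 11*(473*(1/171) + 1/(33 + 3*(1/1296))) = 11*(473/171 + 1/(33 + 1/432)) = 11*(473/171 + 1/(14257/432)) = 11*(473/171 + 432/14257) = 11*(6817433/2437947) = 74991763/2437947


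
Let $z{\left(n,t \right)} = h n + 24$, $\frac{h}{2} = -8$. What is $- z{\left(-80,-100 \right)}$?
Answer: $-1304$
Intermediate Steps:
$h = -16$ ($h = 2 \left(-8\right) = -16$)
$z{\left(n,t \right)} = 24 - 16 n$ ($z{\left(n,t \right)} = - 16 n + 24 = 24 - 16 n$)
$- z{\left(-80,-100 \right)} = - (24 - -1280) = - (24 + 1280) = \left(-1\right) 1304 = -1304$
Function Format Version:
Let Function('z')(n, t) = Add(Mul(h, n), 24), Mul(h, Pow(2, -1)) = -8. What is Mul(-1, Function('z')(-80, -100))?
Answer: -1304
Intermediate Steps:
h = -16 (h = Mul(2, -8) = -16)
Function('z')(n, t) = Add(24, Mul(-16, n)) (Function('z')(n, t) = Add(Mul(-16, n), 24) = Add(24, Mul(-16, n)))
Mul(-1, Function('z')(-80, -100)) = Mul(-1, Add(24, Mul(-16, -80))) = Mul(-1, Add(24, 1280)) = Mul(-1, 1304) = -1304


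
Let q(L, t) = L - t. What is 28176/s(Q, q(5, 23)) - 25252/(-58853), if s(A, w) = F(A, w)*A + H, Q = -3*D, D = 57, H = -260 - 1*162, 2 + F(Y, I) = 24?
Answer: -194073470/30780119 ≈ -6.3052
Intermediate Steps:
F(Y, I) = 22 (F(Y, I) = -2 + 24 = 22)
H = -422 (H = -260 - 162 = -422)
Q = -171 (Q = -3*57 = -171)
s(A, w) = -422 + 22*A (s(A, w) = 22*A - 422 = -422 + 22*A)
28176/s(Q, q(5, 23)) - 25252/(-58853) = 28176/(-422 + 22*(-171)) - 25252/(-58853) = 28176/(-422 - 3762) - 25252*(-1/58853) = 28176/(-4184) + 25252/58853 = 28176*(-1/4184) + 25252/58853 = -3522/523 + 25252/58853 = -194073470/30780119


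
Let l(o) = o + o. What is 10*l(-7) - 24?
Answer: -164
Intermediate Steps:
l(o) = 2*o
10*l(-7) - 24 = 10*(2*(-7)) - 24 = 10*(-14) - 24 = -140 - 24 = -164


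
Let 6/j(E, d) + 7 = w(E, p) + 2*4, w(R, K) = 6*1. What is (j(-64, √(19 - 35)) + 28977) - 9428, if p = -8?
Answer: 136849/7 ≈ 19550.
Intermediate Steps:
w(R, K) = 6
j(E, d) = 6/7 (j(E, d) = 6/(-7 + (6 + 2*4)) = 6/(-7 + (6 + 8)) = 6/(-7 + 14) = 6/7)
(j(-64, √(19 - 35)) + 28977) - 9428 = (6/7 + 28977) - 9428 = 202845/7 - 9428 = 136849/7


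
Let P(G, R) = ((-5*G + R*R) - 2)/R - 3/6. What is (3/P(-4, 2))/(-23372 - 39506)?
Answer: -1/220073 ≈ -4.5439e-6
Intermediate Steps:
P(G, R) = -1/2 + (-2 + R**2 - 5*G)/R (P(G, R) = ((-5*G + R**2) - 2)/R - 3*1/6 = ((R**2 - 5*G) - 2)/R - 1/2 = (-2 + R**2 - 5*G)/R - 1/2 = -1/2 + (-2 + R**2 - 5*G)/R)
(3/P(-4, 2))/(-23372 - 39506) = (3/(-1/2 + 2 - 2/2 - 5*(-4)/2))/(-23372 - 39506) = (3/(-1/2 + 2 - 2*1/2 - 5*(-4)*1/2))/(-62878) = -3/(62878*(-1/2 + 2 - 1 + 10)) = -3/(62878*21/2) = -3*2/(62878*21) = -1/62878*2/7 = -1/220073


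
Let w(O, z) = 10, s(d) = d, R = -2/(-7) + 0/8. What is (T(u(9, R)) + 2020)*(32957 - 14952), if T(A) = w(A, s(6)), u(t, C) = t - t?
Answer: 36550150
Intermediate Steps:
R = 2/7 (R = -2*(-⅐) + 0*(⅛) = 2/7 + 0 = 2/7 ≈ 0.28571)
u(t, C) = 0
T(A) = 10
(T(u(9, R)) + 2020)*(32957 - 14952) = (10 + 2020)*(32957 - 14952) = 2030*18005 = 36550150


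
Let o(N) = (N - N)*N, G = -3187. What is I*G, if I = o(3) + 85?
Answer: -270895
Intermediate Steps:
o(N) = 0 (o(N) = 0*N = 0)
I = 85 (I = 0 + 85 = 85)
I*G = 85*(-3187) = -270895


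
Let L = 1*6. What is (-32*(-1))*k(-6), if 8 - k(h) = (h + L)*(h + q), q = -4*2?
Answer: 256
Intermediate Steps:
q = -8
L = 6
k(h) = 8 - (-8 + h)*(6 + h) (k(h) = 8 - (h + 6)*(h - 8) = 8 - (6 + h)*(-8 + h) = 8 - (-8 + h)*(6 + h))
(-32*(-1))*k(-6) = (-32*(-1))*(56 - 1*(-6)² + 2*(-6)) = 32*(56 - 1*36 - 12) = 32*(56 - 36 - 12) = 32*8 = 256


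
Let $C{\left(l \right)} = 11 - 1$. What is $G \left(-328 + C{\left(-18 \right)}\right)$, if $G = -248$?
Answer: $78864$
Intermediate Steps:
$C{\left(l \right)} = 10$ ($C{\left(l \right)} = 11 - 1 = 10$)
$G \left(-328 + C{\left(-18 \right)}\right) = - 248 \left(-328 + 10\right) = \left(-248\right) \left(-318\right) = 78864$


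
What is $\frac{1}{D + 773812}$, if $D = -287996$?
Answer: $\frac{1}{485816} \approx 2.0584 \cdot 10^{-6}$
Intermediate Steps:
$\frac{1}{D + 773812} = \frac{1}{-287996 + 773812} = \frac{1}{485816}$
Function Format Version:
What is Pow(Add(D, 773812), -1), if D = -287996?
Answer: Rational(1, 485816) ≈ 2.0584e-6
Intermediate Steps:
Pow(Add(D, 773812), -1) = Pow(Add(-287996, 773812), -1) = Pow(485816, -1) = Rational(1, 485816)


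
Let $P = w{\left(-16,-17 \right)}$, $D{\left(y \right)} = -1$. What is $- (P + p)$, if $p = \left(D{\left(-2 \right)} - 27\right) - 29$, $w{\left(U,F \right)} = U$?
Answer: $73$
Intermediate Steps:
$p = -57$ ($p = \left(-1 - 27\right) - 29 = -28 - 29 = -57$)
$P = -16$
$- (P + p) = - (-16 - 57) = \left(-1\right) \left(-73\right) = 73$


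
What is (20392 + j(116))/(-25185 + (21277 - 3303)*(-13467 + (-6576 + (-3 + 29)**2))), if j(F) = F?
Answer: -20508/348127643 ≈ -5.8909e-5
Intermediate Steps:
(20392 + j(116))/(-25185 + (21277 - 3303)*(-13467 + (-6576 + (-3 + 29)**2))) = (20392 + 116)/(-25185 + (21277 - 3303)*(-13467 + (-6576 + (-3 + 29)**2))) = 20508/(-25185 + 17974*(-13467 + (-6576 + 26**2))) = 20508/(-25185 + 17974*(-13467 + (-6576 + 676))) = 20508/(-25185 + 17974*(-13467 - 5900)) = 20508/(-25185 + 17974*(-19367)) = 20508/(-25185 - 348102458) = 20508/(-348127643) = 20508*(-1/348127643) = -20508/348127643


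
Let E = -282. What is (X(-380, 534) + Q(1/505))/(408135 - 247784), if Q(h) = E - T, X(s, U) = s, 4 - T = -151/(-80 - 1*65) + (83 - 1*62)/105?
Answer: -19278/4650179 ≈ -0.0041456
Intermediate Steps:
T = 80/29 (T = 4 - (-151/(-80 - 1*65) + (83 - 1*62)/105) = 4 - (-151/(-80 - 65) + (83 - 62)*(1/105)) = 4 - (-151/(-145) + 21*(1/105)) = 4 - (-151*(-1/145) + ⅕) = 4 - (151/145 + ⅕) = 4 - 1*36/29 = 4 - 36/29 = 80/29 ≈ 2.7586)
Q(h) = -8258/29 (Q(h) = -282 - 1*80/29 = -282 - 80/29 = -8258/29)
(X(-380, 534) + Q(1/505))/(408135 - 247784) = (-380 - 8258/29)/(408135 - 247784) = -19278/29/160351 = -19278/29*1/160351 = -19278/4650179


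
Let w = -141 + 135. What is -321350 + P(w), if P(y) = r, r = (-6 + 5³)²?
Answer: -307189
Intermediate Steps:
w = -6
r = 14161 (r = (-6 + 125)² = 119² = 14161)
P(y) = 14161
-321350 + P(w) = -321350 + 14161 = -307189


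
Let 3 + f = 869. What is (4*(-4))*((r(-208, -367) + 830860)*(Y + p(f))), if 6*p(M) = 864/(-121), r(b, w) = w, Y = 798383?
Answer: -1283665776641712/121 ≈ -1.0609e+13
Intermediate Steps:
f = 866 (f = -3 + 869 = 866)
p(M) = -144/121 (p(M) = (864/(-121))/6 = (864*(-1/121))/6 = (⅙)*(-864/121) = -144/121)
(4*(-4))*((r(-208, -367) + 830860)*(Y + p(f))) = (4*(-4))*((-367 + 830860)*(798383 - 144/121)) = -13287888*96604199/121 = -16*80229111040107/121 = -1283665776641712/121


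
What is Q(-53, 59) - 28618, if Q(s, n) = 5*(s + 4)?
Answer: -28863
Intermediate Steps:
Q(s, n) = 20 + 5*s (Q(s, n) = 5*(4 + s) = 20 + 5*s)
Q(-53, 59) - 28618 = (20 + 5*(-53)) - 28618 = (20 - 265) - 28618 = -245 - 28618 = -28863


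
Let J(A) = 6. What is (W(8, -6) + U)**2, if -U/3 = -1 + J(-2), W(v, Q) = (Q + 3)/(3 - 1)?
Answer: 1089/4 ≈ 272.25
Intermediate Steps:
W(v, Q) = 3/2 + Q/2 (W(v, Q) = (3 + Q)/2 = (3 + Q)*(1/2) = 3/2 + Q/2)
U = -15 (U = -3*(-1 + 6) = -3*5 = -15)
(W(8, -6) + U)**2 = ((3/2 + (1/2)*(-6)) - 15)**2 = ((3/2 - 3) - 15)**2 = (-3/2 - 15)**2 = (-33/2)**2 = 1089/4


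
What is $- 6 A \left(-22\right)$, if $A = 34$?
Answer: $4488$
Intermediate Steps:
$- 6 A \left(-22\right) = \left(-6\right) 34 \left(-22\right) = \left(-204\right) \left(-22\right) = 4488$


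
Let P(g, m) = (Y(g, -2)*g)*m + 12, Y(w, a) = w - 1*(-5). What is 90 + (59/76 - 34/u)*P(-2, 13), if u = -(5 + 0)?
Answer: -77907/190 ≈ -410.04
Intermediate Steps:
Y(w, a) = 5 + w (Y(w, a) = w + 5 = 5 + w)
P(g, m) = 12 + g*m*(5 + g) (P(g, m) = ((5 + g)*g)*m + 12 = (g*(5 + g))*m + 12 = g*m*(5 + g) + 12 = 12 + g*m*(5 + g))
u = -5 (u = -1*5 = -5)
90 + (59/76 - 34/u)*P(-2, 13) = 90 + (59/76 - 34/(-5))*(12 - 2*13*(5 - 2)) = 90 + (59*(1/76) - 34*(-⅕))*(12 - 2*13*3) = 90 + (59/76 + 34/5)*(12 - 78) = 90 + (2879/380)*(-66) = 90 - 95007/190 = -77907/190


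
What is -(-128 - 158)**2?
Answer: -81796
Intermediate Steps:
-(-128 - 158)**2 = -1*(-286)**2 = -1*81796 = -81796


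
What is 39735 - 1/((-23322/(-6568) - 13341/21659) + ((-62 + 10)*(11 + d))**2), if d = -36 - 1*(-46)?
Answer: 3370242203579345009/84817974170139 ≈ 39735.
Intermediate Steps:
d = 10 (d = -36 + 46 = 10)
39735 - 1/((-23322/(-6568) - 13341/21659) + ((-62 + 10)*(11 + d))**2) = 39735 - 1/((-23322/(-6568) - 13341/21659) + ((-62 + 10)*(11 + 10))**2) = 39735 - 1/((-23322*(-1/6568) - 13341*1/21659) + (-52*21)**2) = 39735 - 1/((11661/3284 - 13341/21659) + (-1092)**2) = 39735 - 1/(208753755/71128156 + 1192464) = 39735 - 1/84817974170139/71128156 = 39735 - 1*71128156/84817974170139 = 39735 - 71128156/84817974170139 = 3370242203579345009/84817974170139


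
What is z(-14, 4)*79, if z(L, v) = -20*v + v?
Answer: -6004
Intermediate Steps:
z(L, v) = -19*v
z(-14, 4)*79 = -19*4*79 = -76*79 = -6004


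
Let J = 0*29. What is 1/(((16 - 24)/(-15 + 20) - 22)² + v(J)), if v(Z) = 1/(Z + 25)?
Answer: 1/557 ≈ 0.0017953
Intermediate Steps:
J = 0
v(Z) = 1/(25 + Z)
1/(((16 - 24)/(-15 + 20) - 22)² + v(J)) = 1/(((16 - 24)/(-15 + 20) - 22)² + 1/(25 + 0)) = 1/((-8/5 - 22)² + 1/25) = 1/((-118/5)² + 1/25) = 1/(13924/25 + 1/25) = 1/557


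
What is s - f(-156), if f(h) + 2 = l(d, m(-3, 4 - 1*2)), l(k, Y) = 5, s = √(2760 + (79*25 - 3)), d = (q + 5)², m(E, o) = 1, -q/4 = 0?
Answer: -3 + 26*√7 ≈ 65.790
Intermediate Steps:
q = 0 (q = -4*0 = 0)
d = 25 (d = (0 + 5)² = 5² = 25)
s = 26*√7 (s = √(2760 + (1975 - 3)) = √(2760 + 1972) = √4732 = 26*√7 ≈ 68.790)
f(h) = 3 (f(h) = -2 + 5 = 3)
s - f(-156) = 26*√7 - 1*3 = 26*√7 - 3 = -3 + 26*√7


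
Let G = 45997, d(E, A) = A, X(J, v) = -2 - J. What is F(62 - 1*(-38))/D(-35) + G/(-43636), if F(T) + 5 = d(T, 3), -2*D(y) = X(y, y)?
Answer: -1343357/1439988 ≈ -0.93289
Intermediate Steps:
D(y) = 1 + y/2 (D(y) = -(-2 - y)/2 = 1 + y/2)
F(T) = -2 (F(T) = -5 + 3 = -2)
F(62 - 1*(-38))/D(-35) + G/(-43636) = -2/(1 + (½)*(-35)) + 45997/(-43636) = -2/(1 - 35/2) + 45997*(-1/43636) = -2/(-33/2) - 45997/43636 = -2*(-2/33) - 45997/43636 = 4/33 - 45997/43636 = -1343357/1439988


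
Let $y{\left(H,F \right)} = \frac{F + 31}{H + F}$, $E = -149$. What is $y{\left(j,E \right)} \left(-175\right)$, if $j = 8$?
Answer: $- \frac{20650}{141} \approx -146.45$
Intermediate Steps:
$y{\left(H,F \right)} = \frac{31 + F}{F + H}$
$y{\left(j,E \right)} \left(-175\right) = \frac{31 - 149}{-149 + 8} \left(-175\right) = \frac{1}{-141} \left(-118\right) \left(-175\right) = \left(- \frac{1}{141}\right) \left(-118\right) \left(-175\right) = \frac{118}{141} \left(-175\right) = - \frac{20650}{141}$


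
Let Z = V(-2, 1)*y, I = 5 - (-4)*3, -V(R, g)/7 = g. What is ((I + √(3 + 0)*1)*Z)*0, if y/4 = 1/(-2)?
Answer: 0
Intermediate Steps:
V(R, g) = -7*g
y = -2 (y = 4/(-2) = 4*(-½) = -2)
I = 17 (I = 5 - 1*(-12) = 5 + 12 = 17)
Z = 14 (Z = -7*1*(-2) = -7*(-2) = 14)
((I + √(3 + 0)*1)*Z)*0 = ((17 + √(3 + 0)*1)*14)*0 = ((17 + √3*1)*14)*0 = ((17 + √3)*14)*0 = (238 + 14*√3)*0 = 0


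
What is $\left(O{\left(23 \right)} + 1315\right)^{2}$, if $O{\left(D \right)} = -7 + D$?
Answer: $1771561$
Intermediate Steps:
$\left(O{\left(23 \right)} + 1315\right)^{2} = \left(\left(-7 + 23\right) + 1315\right)^{2} = \left(16 + 1315\right)^{2} = 1331^{2} = 1771561$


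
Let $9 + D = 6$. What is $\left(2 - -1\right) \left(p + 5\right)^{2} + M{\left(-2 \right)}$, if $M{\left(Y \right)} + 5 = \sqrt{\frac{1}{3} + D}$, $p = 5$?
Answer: $295 + \frac{2 i \sqrt{6}}{3} \approx 295.0 + 1.633 i$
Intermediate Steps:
$D = -3$ ($D = -9 + 6 = -3$)
$M{\left(Y \right)} = -5 + \frac{2 i \sqrt{6}}{3}$ ($M{\left(Y \right)} = -5 + \sqrt{\frac{1}{3} - 3} = -5 + \sqrt{- \frac{8}{3}} = -5 + \frac{2 i \sqrt{6}}{3}$)
$\left(2 - -1\right) \left(p + 5\right)^{2} + M{\left(-2 \right)} = \left(2 - -1\right) \left(5 + 5\right)^{2} - \left(5 - \frac{2 i \sqrt{6}}{3}\right) = \left(2 + 1\right) 10^{2} - \left(5 - \frac{2 i \sqrt{6}}{3}\right) = 3 \cdot 100 - \left(5 - \frac{2 i \sqrt{6}}{3}\right) = 300 - \left(5 - \frac{2 i \sqrt{6}}{3}\right) = 295 + \frac{2 i \sqrt{6}}{3}$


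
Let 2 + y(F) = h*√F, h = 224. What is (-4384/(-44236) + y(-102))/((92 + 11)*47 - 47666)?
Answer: 21022/473601675 - 224*I*√102/42825 ≈ 4.4388e-5 - 0.052826*I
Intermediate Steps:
y(F) = -2 + 224*√F
(-4384/(-44236) + y(-102))/((92 + 11)*47 - 47666) = (-4384/(-44236) + (-2 + 224*√(-102)))/((92 + 11)*47 - 47666) = (-4384*(-1/44236) + (-2 + 224*(I*√102)))/(103*47 - 47666) = (1096/11059 + (-2 + 224*I*√102))/(4841 - 47666) = (-21022/11059 + 224*I*√102)/(-42825) = (-21022/11059 + 224*I*√102)*(-1/42825) = 21022/473601675 - 224*I*√102/42825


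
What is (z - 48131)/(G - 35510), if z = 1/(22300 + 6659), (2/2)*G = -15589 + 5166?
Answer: 1393825628/1330173747 ≈ 1.0479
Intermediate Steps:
G = -10423 (G = -15589 + 5166 = -10423)
z = 1/28959 ≈ 3.4532e-5
(z - 48131)/(G - 35510) = (1/28959 - 48131)/(-10423 - 35510) = -1393825628/28959/(-45933) = -1393825628/28959*(-1/45933) = 1393825628/1330173747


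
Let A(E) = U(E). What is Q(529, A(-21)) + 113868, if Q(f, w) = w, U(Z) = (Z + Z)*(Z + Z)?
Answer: 115632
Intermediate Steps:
U(Z) = 4*Z**2 (U(Z) = (2*Z)*(2*Z) = 4*Z**2)
A(E) = 4*E**2
Q(529, A(-21)) + 113868 = 4*(-21)**2 + 113868 = 4*441 + 113868 = 1764 + 113868 = 115632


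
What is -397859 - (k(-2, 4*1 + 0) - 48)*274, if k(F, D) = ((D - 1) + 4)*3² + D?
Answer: -403065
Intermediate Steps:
k(F, D) = 27 + 10*D (k(F, D) = ((-1 + D) + 4)*9 + D = (3 + D)*9 + D = (27 + 9*D) + D = 27 + 10*D)
-397859 - (k(-2, 4*1 + 0) - 48)*274 = -397859 - ((27 + 10*(4*1 + 0)) - 48)*274 = -397859 - ((27 + 10*(4 + 0)) - 48)*274 = -397859 - ((27 + 10*4) - 48)*274 = -397859 - ((27 + 40) - 48)*274 = -397859 - (67 - 48)*274 = -397859 - 19*274 = -397859 - 1*5206 = -397859 - 5206 = -403065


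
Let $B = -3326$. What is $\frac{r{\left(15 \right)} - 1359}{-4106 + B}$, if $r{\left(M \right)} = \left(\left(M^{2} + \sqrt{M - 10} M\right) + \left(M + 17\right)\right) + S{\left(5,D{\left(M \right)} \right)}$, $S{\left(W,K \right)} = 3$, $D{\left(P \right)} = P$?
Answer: $\frac{1099}{7432} - \frac{15 \sqrt{5}}{7432} \approx 0.14336$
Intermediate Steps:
$r{\left(M \right)} = 20 + M + M^{2} + M \sqrt{-10 + M}$ ($r{\left(M \right)} = \left(\left(M^{2} + \sqrt{M - 10} M\right) + \left(M + 17\right)\right) + 3 = \left(\left(M^{2} + \sqrt{-10 + M} M\right) + \left(17 + M\right)\right) + 3 = \left(\left(M^{2} + M \sqrt{-10 + M}\right) + \left(17 + M\right)\right) + 3 = \left(17 + M + M^{2} + M \sqrt{-10 + M}\right) + 3 = 20 + M + M^{2} + M \sqrt{-10 + M}$)
$\frac{r{\left(15 \right)} - 1359}{-4106 + B} = \frac{\left(20 + 15 + 15^{2} + 15 \sqrt{-10 + 15}\right) - 1359}{-4106 - 3326} = \frac{\left(20 + 15 + 225 + 15 \sqrt{5}\right) - 1359}{-7432} = \left(\left(260 + 15 \sqrt{5}\right) - 1359\right) \left(- \frac{1}{7432}\right) = \left(-1099 + 15 \sqrt{5}\right) \left(- \frac{1}{7432}\right) = \frac{1099}{7432} - \frac{15 \sqrt{5}}{7432}$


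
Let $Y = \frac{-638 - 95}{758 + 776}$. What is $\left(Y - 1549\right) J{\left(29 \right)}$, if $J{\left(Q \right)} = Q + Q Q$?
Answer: $- \frac{1033951065}{767} \approx -1.348 \cdot 10^{6}$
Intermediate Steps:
$J{\left(Q \right)} = Q + Q^{2}$
$Y = - \frac{733}{1534} \approx -0.47784$
$\left(Y - 1549\right) J{\left(29 \right)} = \left(- \frac{733}{1534} - 1549\right) 29 \left(1 + 29\right) = - \frac{2376899 \cdot 29 \cdot 30}{1534} = \left(- \frac{2376899}{1534}\right) 870 = - \frac{1033951065}{767}$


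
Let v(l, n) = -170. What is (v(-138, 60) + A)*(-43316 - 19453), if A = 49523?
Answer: -3097838457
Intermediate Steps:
(v(-138, 60) + A)*(-43316 - 19453) = (-170 + 49523)*(-43316 - 19453) = 49353*(-62769) = -3097838457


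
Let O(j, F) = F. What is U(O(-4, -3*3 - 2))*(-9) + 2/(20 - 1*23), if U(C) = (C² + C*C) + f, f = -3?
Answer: -6455/3 ≈ -2151.7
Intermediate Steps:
U(C) = -3 + 2*C² (U(C) = (C² + C*C) - 3 = (C² + C²) - 3 = 2*C² - 3 = -3 + 2*C²)
U(O(-4, -3*3 - 2))*(-9) + 2/(20 - 1*23) = (-3 + 2*(-3*3 - 2)²)*(-9) + 2/(20 - 1*23) = (-3 + 2*(-9 - 2)²)*(-9) + 2/(20 - 23) = (-3 + 2*(-11)²)*(-9) + 2/(-3) = (-3 + 2*121)*(-9) + 2*(-⅓) = (-3 + 242)*(-9) - ⅔ = 239*(-9) - ⅔ = -2151 - ⅔ = -6455/3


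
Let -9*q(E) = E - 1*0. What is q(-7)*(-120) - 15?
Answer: -325/3 ≈ -108.33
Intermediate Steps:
q(E) = -E/9 (q(E) = -(E - 1*0)/9 = -(E + 0)/9 = -E/9)
q(-7)*(-120) - 15 = -⅑*(-7)*(-120) - 15 = (7/9)*(-120) - 15 = -280/3 - 15 = -325/3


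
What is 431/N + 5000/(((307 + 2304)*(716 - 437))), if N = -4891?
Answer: -289515139/3562941879 ≈ -0.081257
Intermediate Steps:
431/N + 5000/(((307 + 2304)*(716 - 437))) = 431/(-4891) + 5000/(((307 + 2304)*(716 - 437))) = 431*(-1/4891) + 5000/((2611*279)) = -431/4891 + 5000/728469 = -289515139/3562941879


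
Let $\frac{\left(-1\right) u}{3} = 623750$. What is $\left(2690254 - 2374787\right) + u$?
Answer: $-1555783$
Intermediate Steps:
$u = -1871250$ ($u = \left(-3\right) 623750 = -1871250$)
$\left(2690254 - 2374787\right) + u = \left(2690254 - 2374787\right) - 1871250 = 315467 - 1871250 = -1555783$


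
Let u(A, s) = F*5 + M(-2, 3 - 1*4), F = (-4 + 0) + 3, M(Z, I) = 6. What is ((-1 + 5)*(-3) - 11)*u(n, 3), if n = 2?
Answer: -23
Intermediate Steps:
F = -1 (F = -4 + 3 = -1)
u(A, s) = 1 (u(A, s) = -1*5 + 6 = -5 + 6 = 1)
((-1 + 5)*(-3) - 11)*u(n, 3) = ((-1 + 5)*(-3) - 11)*1 = (4*(-3) - 11)*1 = (-12 - 11)*1 = -23*1 = -23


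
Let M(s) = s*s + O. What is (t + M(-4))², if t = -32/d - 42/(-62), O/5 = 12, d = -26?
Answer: 985771609/162409 ≈ 6069.7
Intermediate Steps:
O = 60 (O = 5*12 = 60)
t = 769/403 (t = -32/(-26) - 42/(-62) = -32*(-1/26) - 42*(-1/62) = 16/13 + 21/31 = 769/403 ≈ 1.9082)
M(s) = 60 + s² (M(s) = s*s + 60 = s² + 60 = 60 + s²)
(t + M(-4))² = (769/403 + (60 + (-4)²))² = (769/403 + (60 + 16))² = (769/403 + 76)² = (31397/403)² = 985771609/162409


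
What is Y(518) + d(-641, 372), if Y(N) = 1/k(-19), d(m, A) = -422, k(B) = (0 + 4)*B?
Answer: -32073/76 ≈ -422.01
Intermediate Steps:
k(B) = 4*B
Y(N) = -1/76 (Y(N) = 1/(4*(-19)) = 1/(-76) = -1/76)
Y(518) + d(-641, 372) = -1/76 - 422 = -32073/76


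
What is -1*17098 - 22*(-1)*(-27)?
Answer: -17692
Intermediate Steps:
-1*17098 - 22*(-1)*(-27) = -17098 + 22*(-27) = -17098 - 594 = -17692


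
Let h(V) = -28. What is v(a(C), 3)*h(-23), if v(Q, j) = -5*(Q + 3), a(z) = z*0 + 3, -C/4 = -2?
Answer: 840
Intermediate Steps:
C = 8 (C = -4*(-2) = 8)
a(z) = 3 (a(z) = 0 + 3 = 3)
v(Q, j) = -15 - 5*Q (v(Q, j) = -5*(3 + Q) = -15 - 5*Q)
v(a(C), 3)*h(-23) = (-15 - 5*3)*(-28) = (-15 - 15)*(-28) = -30*(-28) = 840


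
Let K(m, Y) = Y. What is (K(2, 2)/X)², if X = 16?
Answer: 1/64 ≈ 0.015625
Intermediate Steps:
(K(2, 2)/X)² = (2/16)² = (2*(1/16))² = (⅛)² = 1/64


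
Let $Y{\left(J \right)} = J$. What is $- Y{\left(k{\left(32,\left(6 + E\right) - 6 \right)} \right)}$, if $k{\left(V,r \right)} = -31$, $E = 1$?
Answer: $31$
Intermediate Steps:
$- Y{\left(k{\left(32,\left(6 + E\right) - 6 \right)} \right)} = \left(-1\right) \left(-31\right) = 31$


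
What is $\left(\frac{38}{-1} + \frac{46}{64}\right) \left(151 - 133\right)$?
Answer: $- \frac{10737}{16} \approx -671.06$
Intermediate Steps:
$\left(\frac{38}{-1} + \frac{46}{64}\right) \left(151 - 133\right) = \left(38 \left(-1\right) + 46 \cdot \frac{1}{64}\right) 18 = \left(-38 + \frac{23}{32}\right) 18 = \left(- \frac{1193}{32}\right) 18 = - \frac{10737}{16}$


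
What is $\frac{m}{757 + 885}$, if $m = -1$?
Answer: $- \frac{1}{1642} \approx -0.00060901$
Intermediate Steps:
$\frac{m}{757 + 885} = - \frac{1}{757 + 885} = - \frac{1}{1642}$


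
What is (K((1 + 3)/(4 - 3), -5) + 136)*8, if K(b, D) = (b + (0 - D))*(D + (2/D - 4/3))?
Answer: 3016/5 ≈ 603.20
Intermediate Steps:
K(b, D) = (b - D)*(-4/3 + D + 2/D) (K(b, D) = (b - D)*(D + (2/D - 4*⅓)) = (b - D)*(D + (2/D - 4/3)) = (b - D)*(D + (-4/3 + 2/D)) = (b - D)*(-4/3 + D + 2/D))
(K((1 + 3)/(4 - 3), -5) + 136)*8 = ((-2 - 1*(-5)² - 4*(1 + 3)/(3*(4 - 3)) + (4/3)*(-5) - 5*(1 + 3)/(4 - 3) + 2*((1 + 3)/(4 - 3))/(-5)) + 136)*8 = ((-2 - 1*25 - 16/(3*1) - 20/3 - 20/1 + 2*(4/1)*(-⅕)) + 136)*8 = ((-2 - 25 - 16/3 - 20/3 - 20 + 2*(4*1)*(-⅕)) + 136)*8 = ((-2 - 25 - 4/3*4 - 20/3 - 5*4 + 2*4*(-⅕)) + 136)*8 = ((-2 - 25 - 16/3 - 20/3 - 20 - 8/5) + 136)*8 = (-303/5 + 136)*8 = (377/5)*8 = 3016/5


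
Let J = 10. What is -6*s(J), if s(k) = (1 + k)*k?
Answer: -660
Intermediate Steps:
s(k) = k*(1 + k)
-6*s(J) = -60*(1 + 10) = -60*11 = -6*110 = -660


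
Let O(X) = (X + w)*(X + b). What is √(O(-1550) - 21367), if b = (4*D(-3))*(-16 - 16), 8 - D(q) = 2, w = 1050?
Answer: 7*√23217 ≈ 1066.6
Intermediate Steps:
D(q) = 6 (D(q) = 8 - 1*2 = 8 - 2 = 6)
b = -768 (b = (4*6)*(-16 - 16) = 24*(-32) = -768)
O(X) = (-768 + X)*(1050 + X) (O(X) = (X + 1050)*(X - 768) = (1050 + X)*(-768 + X) = (-768 + X)*(1050 + X))
√(O(-1550) - 21367) = √((-806400 + (-1550)² + 282*(-1550)) - 21367) = √((-806400 + 2402500 - 437100) - 21367) = √(1159000 - 21367) = √1137633 = 7*√23217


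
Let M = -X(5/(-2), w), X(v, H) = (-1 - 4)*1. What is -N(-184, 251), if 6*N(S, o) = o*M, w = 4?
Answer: -1255/6 ≈ -209.17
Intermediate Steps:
X(v, H) = -5 (X(v, H) = -5*1 = -5)
M = 5 (M = -1*(-5) = 5)
N(S, o) = 5*o/6 (N(S, o) = (o*5)/6 = (5*o)/6 = 5*o/6)
-N(-184, 251) = -5*251/6 = -1*1255/6 = -1255/6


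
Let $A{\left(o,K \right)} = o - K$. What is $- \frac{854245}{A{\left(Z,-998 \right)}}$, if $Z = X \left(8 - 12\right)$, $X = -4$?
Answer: $- \frac{854245}{1014} \approx -842.45$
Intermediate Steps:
$Z = 16$ ($Z = - 4 \left(8 - 12\right) = \left(-4\right) \left(-4\right) = 16$)
$- \frac{854245}{A{\left(Z,-998 \right)}} = - \frac{854245}{16 - -998} = - \frac{854245}{16 + 998} = - \frac{854245}{1014}$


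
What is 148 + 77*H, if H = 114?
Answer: 8926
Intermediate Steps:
148 + 77*H = 148 + 77*114 = 148 + 8778 = 8926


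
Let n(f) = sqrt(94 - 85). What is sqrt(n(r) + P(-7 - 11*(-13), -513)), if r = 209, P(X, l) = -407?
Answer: 2*I*sqrt(101) ≈ 20.1*I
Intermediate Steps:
n(f) = 3 (n(f) = sqrt(9) = 3)
sqrt(n(r) + P(-7 - 11*(-13), -513)) = sqrt(3 - 407) = sqrt(-404) = 2*I*sqrt(101)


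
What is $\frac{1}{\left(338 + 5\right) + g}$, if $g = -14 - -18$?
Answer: $\frac{1}{347} \approx 0.0028818$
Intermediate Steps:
$g = 4$ ($g = -14 + 18 = 4$)
$\frac{1}{\left(338 + 5\right) + g} = \frac{1}{\left(338 + 5\right) + 4} = \frac{1}{343 + 4} = \frac{1}{347}$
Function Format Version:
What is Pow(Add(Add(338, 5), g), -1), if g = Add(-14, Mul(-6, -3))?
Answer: Rational(1, 347) ≈ 0.0028818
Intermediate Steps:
g = 4 (g = Add(-14, 18) = 4)
Pow(Add(Add(338, 5), g), -1) = Pow(Add(Add(338, 5), 4), -1) = Pow(Add(343, 4), -1) = Pow(347, -1) = Rational(1, 347)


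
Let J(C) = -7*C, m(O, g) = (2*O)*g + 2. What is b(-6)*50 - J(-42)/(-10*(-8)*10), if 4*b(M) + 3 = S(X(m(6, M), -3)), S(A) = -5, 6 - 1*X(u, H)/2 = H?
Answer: -40147/400 ≈ -100.37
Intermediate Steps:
m(O, g) = 2 + 2*O*g (m(O, g) = 2*O*g + 2 = 2 + 2*O*g)
X(u, H) = 12 - 2*H
b(M) = -2 (b(M) = -3/4 + (1/4)*(-5) = -3/4 - 5/4 = -2)
b(-6)*50 - J(-42)/(-10*(-8)*10) = -2*50 - (-7*(-42))/(-10*(-8)*10) = -100 - 294/(80*10) = -100 - 294/800 = -100 - 1*147/400 = -100 - 147/400 = -40147/400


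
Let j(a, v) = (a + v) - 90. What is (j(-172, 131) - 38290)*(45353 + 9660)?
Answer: -2113654473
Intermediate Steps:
j(a, v) = -90 + a + v
(j(-172, 131) - 38290)*(45353 + 9660) = ((-90 - 172 + 131) - 38290)*(45353 + 9660) = (-131 - 38290)*55013 = -38421*55013 = -2113654473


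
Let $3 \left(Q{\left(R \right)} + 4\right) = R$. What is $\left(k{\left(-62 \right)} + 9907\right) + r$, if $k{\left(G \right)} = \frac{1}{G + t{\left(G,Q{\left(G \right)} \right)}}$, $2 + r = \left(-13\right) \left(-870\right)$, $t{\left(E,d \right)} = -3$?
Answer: $\frac{1378974}{65} \approx 21215.0$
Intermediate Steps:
$Q{\left(R \right)} = -4 + \frac{R}{3}$
$r = 11308$ ($r = -2 - -11310 = -2 + 11310 = 11308$)
$k{\left(G \right)} = \frac{1}{-3 + G}$ ($k{\left(G \right)} = \frac{1}{G - 3} = \frac{1}{-3 + G}$)
$\left(k{\left(-62 \right)} + 9907\right) + r = \left(\frac{1}{-3 - 62} + 9907\right) + 11308 = \left(\frac{1}{-65} + 9907\right) + 11308 = \left(- \frac{1}{65} + 9907\right) + 11308 = \frac{643954}{65} + 11308 = \frac{1378974}{65}$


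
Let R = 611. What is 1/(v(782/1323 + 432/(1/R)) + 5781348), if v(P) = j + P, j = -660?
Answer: 1323/7997059502 ≈ 1.6544e-7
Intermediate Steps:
v(P) = -660 + P
1/(v(782/1323 + 432/(1/R)) + 5781348) = 1/((-660 + (782/1323 + 432/(1/611))) + 5781348) = 1/((-660 + (782*(1/1323) + 432/(1/611))) + 5781348) = 1/((-660 + (782/1323 + 432*611)) + 5781348) = 1/((-660 + (782/1323 + 263952)) + 5781348) = 1/((-660 + 349209278/1323) + 5781348) = 1/(348336098/1323 + 5781348) = 1/(7997059502/1323) = 1323/7997059502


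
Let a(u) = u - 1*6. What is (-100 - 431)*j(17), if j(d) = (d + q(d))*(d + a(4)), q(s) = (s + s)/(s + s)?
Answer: -143370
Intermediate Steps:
a(u) = -6 + u (a(u) = u - 6 = -6 + u)
q(s) = 1 (q(s) = (2*s)/((2*s)) = (2*s)*(1/(2*s)) = 1)
j(d) = (1 + d)*(-2 + d) (j(d) = (d + 1)*(d + (-6 + 4)) = (1 + d)*(d - 2) = (1 + d)*(-2 + d))
(-100 - 431)*j(17) = (-100 - 431)*(-2 + 17² - 1*17) = -531*(-2 + 289 - 17) = -531*270 = -143370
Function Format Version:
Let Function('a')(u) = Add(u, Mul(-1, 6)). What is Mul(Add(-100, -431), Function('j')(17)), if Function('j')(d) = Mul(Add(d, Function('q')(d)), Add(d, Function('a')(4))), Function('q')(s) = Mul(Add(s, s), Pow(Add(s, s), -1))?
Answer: -143370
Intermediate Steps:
Function('a')(u) = Add(-6, u) (Function('a')(u) = Add(u, -6) = Add(-6, u))
Function('q')(s) = 1 (Function('q')(s) = Mul(Mul(2, s), Pow(Mul(2, s), -1)) = Mul(Mul(2, s), Mul(Rational(1, 2), Pow(s, -1))) = 1)
Function('j')(d) = Mul(Add(1, d), Add(-2, d)) (Function('j')(d) = Mul(Add(d, 1), Add(d, Add(-6, 4))) = Mul(Add(1, d), Add(d, -2)) = Mul(Add(1, d), Add(-2, d)))
Mul(Add(-100, -431), Function('j')(17)) = Mul(Add(-100, -431), Add(-2, Pow(17, 2), Mul(-1, 17))) = Mul(-531, Add(-2, 289, -17)) = Mul(-531, 270) = -143370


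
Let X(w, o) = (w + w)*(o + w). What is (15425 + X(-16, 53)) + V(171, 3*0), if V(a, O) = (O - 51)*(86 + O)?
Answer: 9855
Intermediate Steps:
X(w, o) = 2*w*(o + w) (X(w, o) = (2*w)*(o + w) = 2*w*(o + w))
V(a, O) = (-51 + O)*(86 + O)
(15425 + X(-16, 53)) + V(171, 3*0) = (15425 + 2*(-16)*(53 - 16)) + (-4386 + (3*0)² + 35*(3*0)) = (15425 + 2*(-16)*37) + (-4386 + 0² + 35*0) = (15425 - 1184) + (-4386 + 0 + 0) = 14241 - 4386 = 9855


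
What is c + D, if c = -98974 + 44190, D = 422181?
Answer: 367397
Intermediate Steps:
c = -54784
c + D = -54784 + 422181 = 367397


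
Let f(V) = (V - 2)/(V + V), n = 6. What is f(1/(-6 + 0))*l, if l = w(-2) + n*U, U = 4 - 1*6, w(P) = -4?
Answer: -104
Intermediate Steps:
U = -2 (U = 4 - 6 = -2)
f(V) = (-2 + V)/(2*V) (f(V) = (-2 + V)/((2*V)) = (-2 + V)*(1/(2*V)) = (-2 + V)/(2*V))
l = -16 (l = -4 + 6*(-2) = -4 - 12 = -16)
f(1/(-6 + 0))*l = ((-2 + 1/(-6 + 0))/(2*(1/(-6 + 0))))*(-16) = ((-2 + 1/(-6))/(2*(1/(-6))))*(-16) = ((-2 - ⅙)/(2*(-⅙)))*(-16) = ((½)*(-6)*(-13/6))*(-16) = (13/2)*(-16) = -104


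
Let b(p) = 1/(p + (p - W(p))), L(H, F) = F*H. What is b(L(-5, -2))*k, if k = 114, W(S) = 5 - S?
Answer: 114/25 ≈ 4.5600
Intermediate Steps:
b(p) = 1/(-5 + 3*p) (b(p) = 1/(p + (p - (5 - p))) = 1/(p + (p + (-5 + p))) = 1/(p + (-5 + 2*p)) = 1/(-5 + 3*p))
b(L(-5, -2))*k = 114/(-5 + 3*(-2*(-5))) = 114/(-5 + 3*10) = 114/(-5 + 30) = 114/25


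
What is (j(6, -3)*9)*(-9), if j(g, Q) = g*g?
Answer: -2916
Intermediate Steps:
j(g, Q) = g²
(j(6, -3)*9)*(-9) = (6²*9)*(-9) = (36*9)*(-9) = 324*(-9) = -2916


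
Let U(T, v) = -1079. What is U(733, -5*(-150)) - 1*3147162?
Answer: -3148241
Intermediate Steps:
U(733, -5*(-150)) - 1*3147162 = -1079 - 1*3147162 = -1079 - 3147162 = -3148241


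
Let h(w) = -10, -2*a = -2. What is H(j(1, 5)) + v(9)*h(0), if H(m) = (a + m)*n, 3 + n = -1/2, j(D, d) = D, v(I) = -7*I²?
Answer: 5663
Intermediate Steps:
a = 1 (a = -½*(-2) = 1)
n = -7/2 (n = -3 - 1/2 = -3 - 1*½ = -3 - ½ = -7/2 ≈ -3.5000)
H(m) = -7/2 - 7*m/2 (H(m) = (1 + m)*(-7/2) = -7/2 - 7*m/2)
H(j(1, 5)) + v(9)*h(0) = (-7/2 - 7/2*1) - 7*9²*(-10) = (-7/2 - 7/2) - 7*81*(-10) = -7 - 567*(-10) = -7 + 5670 = 5663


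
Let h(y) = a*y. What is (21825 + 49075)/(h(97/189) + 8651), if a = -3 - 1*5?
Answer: 13400100/1634263 ≈ 8.1995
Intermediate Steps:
a = -8 (a = -3 - 5 = -8)
h(y) = -8*y
(21825 + 49075)/(h(97/189) + 8651) = (21825 + 49075)/(-776/189 + 8651) = 70900/(-776/189 + 8651) = 70900/(1634263/189) = 70900*(189/1634263) = 13400100/1634263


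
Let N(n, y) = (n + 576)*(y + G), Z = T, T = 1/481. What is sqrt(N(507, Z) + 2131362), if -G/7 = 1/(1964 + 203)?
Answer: 3*sqrt(257289717651517122)/1042327 ≈ 1459.9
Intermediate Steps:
G = -7/2167 (G = -7/(1964 + 203) = -7/2167 ≈ -0.0032303)
T = 1/481 ≈ 0.0020790
Z = 1/481 ≈ 0.0020790
N(n, y) = (576 + n)*(-7/2167 + y) (N(n, y) = (n + 576)*(y - 7/2167) = (576 + n)*(-7/2167 + y))
sqrt(N(507, Z) + 2131362) = sqrt((-4032/2167 + 576*(1/481) - 7/2167*507 + 507*(1/481)) + 2131362) = sqrt((-4032/2167 + 576/481 - 3549/2167 + 39/37) + 2131362) = sqrt(-1299600/1042327 + 2131362) = sqrt(2221574859774/1042327) = 3*sqrt(257289717651517122)/1042327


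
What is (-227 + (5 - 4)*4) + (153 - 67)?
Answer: -137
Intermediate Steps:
(-227 + (5 - 4)*4) + (153 - 67) = (-227 + 1*4) + 86 = (-227 + 4) + 86 = -223 + 86 = -137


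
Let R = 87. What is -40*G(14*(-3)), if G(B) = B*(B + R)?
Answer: 75600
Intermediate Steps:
G(B) = B*(87 + B) (G(B) = B*(B + 87) = B*(87 + B))
-40*G(14*(-3)) = -40*14*(-3)*(87 + 14*(-3)) = -(-1680)*(87 - 42) = -(-1680)*45 = -40*(-1890) = 75600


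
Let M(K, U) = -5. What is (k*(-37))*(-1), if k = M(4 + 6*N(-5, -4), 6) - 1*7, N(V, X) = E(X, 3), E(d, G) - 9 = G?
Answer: -444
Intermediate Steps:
E(d, G) = 9 + G
N(V, X) = 12 (N(V, X) = 9 + 3 = 12)
k = -12 (k = -5 - 1*7 = -5 - 7 = -12)
(k*(-37))*(-1) = -12*(-37)*(-1) = 444*(-1) = -444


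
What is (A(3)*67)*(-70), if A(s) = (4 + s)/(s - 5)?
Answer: 16415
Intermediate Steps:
A(s) = (4 + s)/(-5 + s)
(A(3)*67)*(-70) = (((4 + 3)/(-5 + 3))*67)*(-70) = ((7/(-2))*67)*(-70) = (-½*7*67)*(-70) = -7/2*67*(-70) = -469/2*(-70) = 16415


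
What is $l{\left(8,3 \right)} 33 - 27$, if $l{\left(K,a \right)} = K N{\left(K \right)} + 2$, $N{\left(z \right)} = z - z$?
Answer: $39$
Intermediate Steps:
$N{\left(z \right)} = 0$
$l{\left(K,a \right)} = 2$ ($l{\left(K,a \right)} = K 0 + 2 = 0 + 2 = 2$)
$l{\left(8,3 \right)} 33 - 27 = 2 \cdot 33 - 27 = 66 - 27 = 39$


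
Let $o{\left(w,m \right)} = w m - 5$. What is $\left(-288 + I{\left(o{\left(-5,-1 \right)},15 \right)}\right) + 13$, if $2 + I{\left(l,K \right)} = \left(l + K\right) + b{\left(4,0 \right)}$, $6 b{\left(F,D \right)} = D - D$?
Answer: $-262$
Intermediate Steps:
$b{\left(F,D \right)} = 0$ ($b{\left(F,D \right)} = \frac{D - D}{6} = \frac{1}{6} \cdot 0 = 0$)
$o{\left(w,m \right)} = -5 + m w$ ($o{\left(w,m \right)} = m w - 5 = -5 + m w$)
$I{\left(l,K \right)} = -2 + K + l$ ($I{\left(l,K \right)} = -2 + \left(\left(l + K\right) + 0\right) = -2 + \left(\left(K + l\right) + 0\right) = -2 + \left(K + l\right) = -2 + K + l$)
$\left(-288 + I{\left(o{\left(-5,-1 \right)},15 \right)}\right) + 13 = \left(-288 - -13\right) + 13 = \left(-288 + \left(-2 + 15 + \left(-5 + 5\right)\right)\right) + 13 = \left(-288 + \left(-2 + 15 + 0\right)\right) + 13 = \left(-288 + 13\right) + 13 = -275 + 13 = -262$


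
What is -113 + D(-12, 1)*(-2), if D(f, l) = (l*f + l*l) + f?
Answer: -67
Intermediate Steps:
D(f, l) = f + l**2 + f*l (D(f, l) = (f*l + l**2) + f = (l**2 + f*l) + f = f + l**2 + f*l)
-113 + D(-12, 1)*(-2) = -113 + (-12 + 1**2 - 12*1)*(-2) = -113 + (-12 + 1 - 12)*(-2) = -113 - 23*(-2) = -113 + 46 = -67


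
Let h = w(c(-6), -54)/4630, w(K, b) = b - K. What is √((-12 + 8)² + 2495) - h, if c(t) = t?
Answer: 24/2315 + 9*√31 ≈ 50.120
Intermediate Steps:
h = -24/2315 (h = (-54 - 1*(-6))/4630 = (-54 + 6)*(1/4630) = -48*1/4630 = -24/2315 ≈ -0.010367)
√((-12 + 8)² + 2495) - h = √((-12 + 8)² + 2495) - 1*(-24/2315) = √((-4)² + 2495) + 24/2315 = √(16 + 2495) + 24/2315 = √2511 + 24/2315 = 9*√31 + 24/2315 = 24/2315 + 9*√31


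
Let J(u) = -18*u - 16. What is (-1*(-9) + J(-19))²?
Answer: 112225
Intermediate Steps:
J(u) = -16 - 18*u
(-1*(-9) + J(-19))² = (-1*(-9) + (-16 - 18*(-19)))² = (9 + (-16 + 342))² = (9 + 326)² = 335² = 112225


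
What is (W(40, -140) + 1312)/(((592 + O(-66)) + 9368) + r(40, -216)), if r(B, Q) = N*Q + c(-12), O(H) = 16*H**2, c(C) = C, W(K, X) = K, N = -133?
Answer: 338/27093 ≈ 0.012476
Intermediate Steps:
r(B, Q) = -12 - 133*Q (r(B, Q) = -133*Q - 12 = -12 - 133*Q)
(W(40, -140) + 1312)/(((592 + O(-66)) + 9368) + r(40, -216)) = (40 + 1312)/(((592 + 16*(-66)**2) + 9368) + (-12 - 133*(-216))) = 1352/(((592 + 16*4356) + 9368) + (-12 + 28728)) = 1352/(((592 + 69696) + 9368) + 28716) = 1352/((70288 + 9368) + 28716) = 1352/(79656 + 28716) = 1352/108372 = 1352*(1/108372) = 338/27093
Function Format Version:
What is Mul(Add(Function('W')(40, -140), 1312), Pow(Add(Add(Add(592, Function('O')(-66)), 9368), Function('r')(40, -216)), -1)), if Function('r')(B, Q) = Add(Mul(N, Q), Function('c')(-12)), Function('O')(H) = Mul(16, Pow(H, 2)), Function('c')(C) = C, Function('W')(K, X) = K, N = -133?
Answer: Rational(338, 27093) ≈ 0.012476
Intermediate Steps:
Function('r')(B, Q) = Add(-12, Mul(-133, Q)) (Function('r')(B, Q) = Add(Mul(-133, Q), -12) = Add(-12, Mul(-133, Q)))
Mul(Add(Function('W')(40, -140), 1312), Pow(Add(Add(Add(592, Function('O')(-66)), 9368), Function('r')(40, -216)), -1)) = Mul(Add(40, 1312), Pow(Add(Add(Add(592, Mul(16, Pow(-66, 2))), 9368), Add(-12, Mul(-133, -216))), -1)) = Mul(1352, Pow(Add(Add(Add(592, Mul(16, 4356)), 9368), Add(-12, 28728)), -1)) = Mul(1352, Pow(Add(Add(Add(592, 69696), 9368), 28716), -1)) = Mul(1352, Pow(Add(Add(70288, 9368), 28716), -1)) = Mul(1352, Pow(Add(79656, 28716), -1)) = Mul(1352, Pow(108372, -1)) = Mul(1352, Rational(1, 108372)) = Rational(338, 27093)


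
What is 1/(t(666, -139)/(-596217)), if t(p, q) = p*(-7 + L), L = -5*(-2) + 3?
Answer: -198739/1332 ≈ -149.20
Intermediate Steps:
L = 13 (L = 10 + 3 = 13)
t(p, q) = 6*p (t(p, q) = p*(-7 + 13) = p*6 = 6*p)
1/(t(666, -139)/(-596217)) = 1/((6*666)/(-596217)) = 1/(3996*(-1/596217)) = 1/(-1332/198739) = -198739/1332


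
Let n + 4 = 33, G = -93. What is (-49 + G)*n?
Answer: -4118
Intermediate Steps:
n = 29 (n = -4 + 33 = 29)
(-49 + G)*n = (-49 - 93)*29 = -142*29 = -4118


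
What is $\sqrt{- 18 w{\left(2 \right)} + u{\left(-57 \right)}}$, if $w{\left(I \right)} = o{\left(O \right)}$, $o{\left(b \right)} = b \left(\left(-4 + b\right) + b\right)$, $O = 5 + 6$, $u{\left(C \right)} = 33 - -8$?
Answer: $i \sqrt{3523} \approx 59.355 i$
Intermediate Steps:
$u{\left(C \right)} = 41$ ($u{\left(C \right)} = 33 + 8 = 41$)
$O = 11$
$o{\left(b \right)} = b \left(-4 + 2 b\right)$
$w{\left(I \right)} = 198$ ($w{\left(I \right)} = 2 \cdot 11 \left(-2 + 11\right) = 2 \cdot 11 \cdot 9 = 198$)
$\sqrt{- 18 w{\left(2 \right)} + u{\left(-57 \right)}} = \sqrt{\left(-18\right) 198 + 41} = \sqrt{-3564 + 41} = \sqrt{-3523} = i \sqrt{3523}$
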